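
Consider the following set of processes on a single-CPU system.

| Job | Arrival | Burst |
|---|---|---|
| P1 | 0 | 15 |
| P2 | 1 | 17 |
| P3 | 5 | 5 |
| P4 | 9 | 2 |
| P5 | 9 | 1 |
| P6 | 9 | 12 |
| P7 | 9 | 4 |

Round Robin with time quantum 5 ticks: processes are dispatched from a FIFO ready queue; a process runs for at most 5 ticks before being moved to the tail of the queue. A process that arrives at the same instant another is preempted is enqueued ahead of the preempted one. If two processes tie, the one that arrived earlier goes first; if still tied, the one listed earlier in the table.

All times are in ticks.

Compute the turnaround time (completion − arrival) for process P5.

14

Timeline: | P1 0-5 | P2 5-10 | P3 10-15 | P1 15-20 | P4 20-22 | P5 22-23 | P6 23-28 | P7 28-32 | P2 32-37 | P1 37-42 | P6 42-47 | P2 47-52 | P6 52-54 | P2 54-56 |
Completion: P1=42  P2=56  P3=15  P4=22  P5=23  P6=54  P7=32
Turnaround(P5) = completion − arrival = 23 − 9 = 14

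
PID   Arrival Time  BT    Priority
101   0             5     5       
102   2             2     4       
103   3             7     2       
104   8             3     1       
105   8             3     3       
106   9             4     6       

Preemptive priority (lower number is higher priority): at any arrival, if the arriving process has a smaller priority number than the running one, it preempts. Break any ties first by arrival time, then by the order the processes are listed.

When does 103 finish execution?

13

Schedule: | 101 0-2 | 102 2-3 | 103 3-8 | 104 8-11 | 103 11-13 | 105 13-16 | 102 16-17 | 101 17-20 | 106 20-24 |
Completion: 101=20  102=17  103=13  104=11  105=16  106=24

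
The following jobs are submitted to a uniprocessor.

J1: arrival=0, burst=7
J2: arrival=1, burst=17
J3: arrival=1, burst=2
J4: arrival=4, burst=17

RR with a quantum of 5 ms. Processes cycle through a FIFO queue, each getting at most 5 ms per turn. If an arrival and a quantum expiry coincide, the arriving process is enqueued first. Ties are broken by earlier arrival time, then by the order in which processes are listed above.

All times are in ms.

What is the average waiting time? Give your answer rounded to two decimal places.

16.50

Gantt: | J1 0-5 | J2 5-10 | J3 10-12 | J4 12-17 | J1 17-19 | J2 19-24 | J4 24-29 | J2 29-34 | J4 34-39 | J2 39-41 | J4 41-43 |
Completion: J1=19  J2=41  J3=12  J4=43
Turnaround (C−A): J1=19  J2=40  J3=11  J4=39
Waiting times: J1=12, J2=23, J3=9, J4=22
Average waiting = (12+23+9+22) / 4 = 66/4 = 16.50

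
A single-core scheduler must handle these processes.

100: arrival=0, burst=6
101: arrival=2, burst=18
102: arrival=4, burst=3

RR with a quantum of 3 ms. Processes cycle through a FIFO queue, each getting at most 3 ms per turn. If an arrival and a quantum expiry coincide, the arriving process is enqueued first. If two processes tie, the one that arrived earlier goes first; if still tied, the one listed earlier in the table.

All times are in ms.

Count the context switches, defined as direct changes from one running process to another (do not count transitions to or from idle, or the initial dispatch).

4

Gantt: | 100 0-3 | 101 3-6 | 100 6-9 | 102 9-12 | 101 12-27 |
Completion: 100=9  101=27  102=12
Turnaround (C−A): 100=9  101=25  102=8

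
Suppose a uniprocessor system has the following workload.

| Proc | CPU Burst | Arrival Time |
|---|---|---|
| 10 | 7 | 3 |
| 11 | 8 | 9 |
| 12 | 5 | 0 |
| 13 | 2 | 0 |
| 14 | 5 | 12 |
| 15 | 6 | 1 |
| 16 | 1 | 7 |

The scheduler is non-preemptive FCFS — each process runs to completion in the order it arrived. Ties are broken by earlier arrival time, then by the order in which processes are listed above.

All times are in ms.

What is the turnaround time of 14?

22

Timeline: | 12 0-5 | 13 5-7 | 15 7-13 | 10 13-20 | 16 20-21 | 11 21-29 | 14 29-34 |
Completion: 10=20  11=29  12=5  13=7  14=34  15=13  16=21
Turnaround(14) = completion − arrival = 34 − 12 = 22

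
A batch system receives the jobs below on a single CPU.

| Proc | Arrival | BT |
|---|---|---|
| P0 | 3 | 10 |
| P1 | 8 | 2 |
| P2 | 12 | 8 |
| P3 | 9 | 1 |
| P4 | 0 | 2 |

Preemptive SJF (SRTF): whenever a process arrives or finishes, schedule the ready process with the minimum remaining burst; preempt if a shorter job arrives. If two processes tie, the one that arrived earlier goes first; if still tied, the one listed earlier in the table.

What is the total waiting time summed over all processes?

8

Gantt: | P4 0-2 | idle 2-3 | P0 3-8 | P1 8-10 | P3 10-11 | P0 11-16 | P2 16-24 |
Completion: P0=16  P1=10  P2=24  P3=11  P4=2
Turnaround (C−A): P0=13  P1=2  P2=12  P3=2  P4=2
Waiting = turnaround − burst: P0=3, P1=0, P2=4, P3=1, P4=0
Total waiting = 3 + 0 + 4 + 1 + 0 = 8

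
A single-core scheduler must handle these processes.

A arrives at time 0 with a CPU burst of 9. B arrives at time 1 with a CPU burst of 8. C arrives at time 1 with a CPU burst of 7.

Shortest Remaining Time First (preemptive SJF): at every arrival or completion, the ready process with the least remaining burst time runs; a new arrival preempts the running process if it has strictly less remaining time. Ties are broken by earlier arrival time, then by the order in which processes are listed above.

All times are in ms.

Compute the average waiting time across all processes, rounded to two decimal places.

Timeline: | A 0-1 | C 1-8 | A 8-16 | B 16-24 |
Completion: A=16  B=24  C=8
Turnaround (C−A): A=16  B=23  C=7
Waiting times: A=7, B=15, C=0
Average waiting = (7+15+0) / 3 = 22/3 = 7.33

7.33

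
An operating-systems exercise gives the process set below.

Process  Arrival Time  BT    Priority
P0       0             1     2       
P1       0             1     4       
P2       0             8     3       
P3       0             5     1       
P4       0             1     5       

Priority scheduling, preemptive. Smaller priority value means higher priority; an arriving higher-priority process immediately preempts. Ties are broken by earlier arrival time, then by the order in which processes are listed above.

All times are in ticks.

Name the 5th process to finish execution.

P4

Gantt: | P3 0-5 | P0 5-6 | P2 6-14 | P1 14-15 | P4 15-16 |
Completion: P0=6  P1=15  P2=14  P3=5  P4=16
Finish order: P3 → P0 → P2 → P1 → P4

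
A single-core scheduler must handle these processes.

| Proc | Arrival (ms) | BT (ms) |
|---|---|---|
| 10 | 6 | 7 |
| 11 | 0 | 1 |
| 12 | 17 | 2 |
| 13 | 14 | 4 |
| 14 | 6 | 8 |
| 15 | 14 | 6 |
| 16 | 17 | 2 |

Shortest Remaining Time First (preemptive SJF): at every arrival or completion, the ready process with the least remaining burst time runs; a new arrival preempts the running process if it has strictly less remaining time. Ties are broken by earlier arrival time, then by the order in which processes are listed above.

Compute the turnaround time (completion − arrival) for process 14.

29

Gantt: | 11 0-1 | idle 1-6 | 10 6-13 | 14 13-14 | 13 14-18 | 12 18-20 | 16 20-22 | 15 22-28 | 14 28-35 |
Completion: 10=13  11=1  12=20  13=18  14=35  15=28  16=22
Turnaround (C−A): 10=7  11=1  12=3  13=4  14=29  15=14  16=5
Turnaround(14) = completion − arrival = 35 − 6 = 29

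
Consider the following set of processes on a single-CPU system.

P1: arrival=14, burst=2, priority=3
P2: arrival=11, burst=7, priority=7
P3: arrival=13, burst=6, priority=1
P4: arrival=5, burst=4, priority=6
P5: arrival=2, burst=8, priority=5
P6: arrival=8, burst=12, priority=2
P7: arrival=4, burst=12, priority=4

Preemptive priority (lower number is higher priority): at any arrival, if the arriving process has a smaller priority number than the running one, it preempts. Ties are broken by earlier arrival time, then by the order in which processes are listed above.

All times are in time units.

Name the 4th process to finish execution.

Schedule: | idle 0-2 | P5 2-4 | P7 4-8 | P6 8-13 | P3 13-19 | P6 19-26 | P1 26-28 | P7 28-36 | P5 36-42 | P4 42-46 | P2 46-53 |
Completion: P1=28  P2=53  P3=19  P4=46  P5=42  P6=26  P7=36
Finish order: P3 → P6 → P1 → P7 → P5 → P4 → P2

P7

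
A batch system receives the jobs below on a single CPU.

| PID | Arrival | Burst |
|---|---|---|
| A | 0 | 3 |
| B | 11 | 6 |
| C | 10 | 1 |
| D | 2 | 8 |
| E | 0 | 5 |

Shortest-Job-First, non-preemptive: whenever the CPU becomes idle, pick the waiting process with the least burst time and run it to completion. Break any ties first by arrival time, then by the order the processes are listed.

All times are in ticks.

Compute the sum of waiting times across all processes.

Schedule: | A 0-3 | E 3-8 | D 8-16 | C 16-17 | B 17-23 |
Completion: A=3  B=23  C=17  D=16  E=8
Turnaround (C−A): A=3  B=12  C=7  D=14  E=8
Waiting = turnaround − burst: A=0, B=6, C=6, D=6, E=3
Total waiting = 0 + 6 + 6 + 6 + 3 = 21

21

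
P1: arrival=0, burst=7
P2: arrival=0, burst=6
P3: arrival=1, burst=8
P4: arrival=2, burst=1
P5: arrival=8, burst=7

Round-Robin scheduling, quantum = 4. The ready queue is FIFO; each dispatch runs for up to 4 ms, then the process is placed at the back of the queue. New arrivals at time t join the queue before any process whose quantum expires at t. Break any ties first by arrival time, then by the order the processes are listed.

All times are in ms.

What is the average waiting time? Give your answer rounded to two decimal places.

Gantt: | P1 0-4 | P2 4-8 | P3 8-12 | P4 12-13 | P1 13-16 | P5 16-20 | P2 20-22 | P3 22-26 | P5 26-29 |
Completion: P1=16  P2=22  P3=26  P4=13  P5=29
Turnaround (C−A): P1=16  P2=22  P3=25  P4=11  P5=21
Waiting times: P1=9, P2=16, P3=17, P4=10, P5=14
Average waiting = (9+16+17+10+14) / 5 = 66/5 = 13.20

13.20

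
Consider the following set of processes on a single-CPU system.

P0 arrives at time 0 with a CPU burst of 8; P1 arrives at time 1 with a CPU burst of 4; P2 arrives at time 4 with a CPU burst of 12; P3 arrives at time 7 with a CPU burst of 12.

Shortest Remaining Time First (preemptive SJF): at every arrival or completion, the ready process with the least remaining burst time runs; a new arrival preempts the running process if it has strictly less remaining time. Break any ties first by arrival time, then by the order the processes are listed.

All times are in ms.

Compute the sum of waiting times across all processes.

Timeline: | P0 0-1 | P1 1-5 | P0 5-12 | P2 12-24 | P3 24-36 |
Completion: P0=12  P1=5  P2=24  P3=36
Turnaround (C−A): P0=12  P1=4  P2=20  P3=29
Waiting = turnaround − burst: P0=4, P1=0, P2=8, P3=17
Total waiting = 4 + 0 + 8 + 17 = 29

29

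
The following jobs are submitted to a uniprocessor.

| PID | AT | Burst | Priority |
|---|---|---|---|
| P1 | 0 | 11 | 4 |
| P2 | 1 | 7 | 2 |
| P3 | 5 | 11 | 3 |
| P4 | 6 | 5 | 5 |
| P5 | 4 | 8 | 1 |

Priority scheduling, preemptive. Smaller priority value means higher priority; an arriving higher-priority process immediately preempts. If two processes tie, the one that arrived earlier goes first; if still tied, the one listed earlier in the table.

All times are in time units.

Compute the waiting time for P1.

Schedule: | P1 0-1 | P2 1-4 | P5 4-12 | P2 12-16 | P3 16-27 | P1 27-37 | P4 37-42 |
Completion: P1=37  P2=16  P3=27  P4=42  P5=12
Turnaround (C−A): P1=37  P2=15  P3=22  P4=36  P5=8
Waiting(P1) = turnaround − burst = 37 − 11 = 26

26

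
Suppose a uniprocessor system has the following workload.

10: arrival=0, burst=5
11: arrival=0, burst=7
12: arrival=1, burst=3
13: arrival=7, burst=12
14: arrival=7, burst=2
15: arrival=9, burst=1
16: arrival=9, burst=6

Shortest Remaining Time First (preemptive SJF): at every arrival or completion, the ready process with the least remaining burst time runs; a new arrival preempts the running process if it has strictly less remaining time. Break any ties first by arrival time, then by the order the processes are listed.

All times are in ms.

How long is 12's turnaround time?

Schedule: | 10 0-1 | 12 1-4 | 10 4-8 | 14 8-10 | 15 10-11 | 16 11-17 | 11 17-24 | 13 24-36 |
Completion: 10=8  11=24  12=4  13=36  14=10  15=11  16=17
Turnaround (C−A): 10=8  11=24  12=3  13=29  14=3  15=2  16=8
Turnaround(12) = completion − arrival = 4 − 1 = 3

3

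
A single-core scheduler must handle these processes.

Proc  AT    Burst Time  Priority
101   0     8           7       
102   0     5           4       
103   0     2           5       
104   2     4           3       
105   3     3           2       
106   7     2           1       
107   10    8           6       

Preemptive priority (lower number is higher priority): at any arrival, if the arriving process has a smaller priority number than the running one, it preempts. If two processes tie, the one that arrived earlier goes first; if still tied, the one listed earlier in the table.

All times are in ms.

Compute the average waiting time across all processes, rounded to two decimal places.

8.29

Schedule: | 102 0-2 | 104 2-3 | 105 3-6 | 104 6-7 | 106 7-9 | 104 9-11 | 102 11-14 | 103 14-16 | 107 16-24 | 101 24-32 |
Completion: 101=32  102=14  103=16  104=11  105=6  106=9  107=24
Turnaround (C−A): 101=32  102=14  103=16  104=9  105=3  106=2  107=14
Waiting times: 101=24, 102=9, 103=14, 104=5, 105=0, 106=0, 107=6
Average waiting = (24+9+14+5+0+0+6) / 7 = 58/7 = 8.29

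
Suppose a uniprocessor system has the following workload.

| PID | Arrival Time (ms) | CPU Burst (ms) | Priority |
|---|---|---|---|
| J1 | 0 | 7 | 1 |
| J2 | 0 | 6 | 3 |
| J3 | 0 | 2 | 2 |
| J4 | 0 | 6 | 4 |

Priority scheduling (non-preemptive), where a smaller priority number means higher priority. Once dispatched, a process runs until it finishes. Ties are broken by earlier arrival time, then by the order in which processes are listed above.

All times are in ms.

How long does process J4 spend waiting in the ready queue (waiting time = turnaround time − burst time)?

Gantt: | J1 0-7 | J3 7-9 | J2 9-15 | J4 15-21 |
Completion: J1=7  J2=15  J3=9  J4=21
Turnaround (C−A): J1=7  J2=15  J3=9  J4=21
Waiting(J4) = turnaround − burst = 21 − 6 = 15

15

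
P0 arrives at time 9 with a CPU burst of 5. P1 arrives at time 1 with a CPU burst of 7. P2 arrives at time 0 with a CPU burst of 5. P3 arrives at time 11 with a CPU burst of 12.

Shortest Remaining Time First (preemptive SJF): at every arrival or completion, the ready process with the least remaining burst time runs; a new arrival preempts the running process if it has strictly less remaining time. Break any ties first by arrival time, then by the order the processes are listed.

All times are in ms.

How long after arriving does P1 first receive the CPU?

Timeline: | P2 0-5 | P1 5-12 | P0 12-17 | P3 17-29 |
Completion: P0=17  P1=12  P2=5  P3=29
Turnaround (C−A): P0=8  P1=11  P2=5  P3=18
Response(P1) = first start − arrival = 5 − 1 = 4

4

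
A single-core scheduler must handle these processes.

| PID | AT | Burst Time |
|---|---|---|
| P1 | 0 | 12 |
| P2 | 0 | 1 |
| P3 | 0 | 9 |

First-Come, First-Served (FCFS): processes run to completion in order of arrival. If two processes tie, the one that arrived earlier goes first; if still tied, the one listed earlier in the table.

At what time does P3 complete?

Schedule: | P1 0-12 | P2 12-13 | P3 13-22 |
Completion: P1=12  P2=13  P3=22
Turnaround (C−A): P1=12  P2=13  P3=22

22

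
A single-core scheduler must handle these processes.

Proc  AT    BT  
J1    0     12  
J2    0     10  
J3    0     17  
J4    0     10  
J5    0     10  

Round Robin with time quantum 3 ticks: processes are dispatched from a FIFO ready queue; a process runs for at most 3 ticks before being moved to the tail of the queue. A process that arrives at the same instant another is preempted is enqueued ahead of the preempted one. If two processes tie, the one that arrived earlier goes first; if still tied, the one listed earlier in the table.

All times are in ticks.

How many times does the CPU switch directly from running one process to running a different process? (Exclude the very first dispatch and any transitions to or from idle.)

Timeline: | J1 0-3 | J2 3-6 | J3 6-9 | J4 9-12 | J5 12-15 | J1 15-18 | J2 18-21 | J3 21-24 | J4 24-27 | J5 27-30 | J1 30-33 | J2 33-36 | J3 36-39 | J4 39-42 | J5 42-45 | J1 45-48 | J2 48-49 | J3 49-52 | J4 52-53 | J5 53-54 | J3 54-59 |
Completion: J1=48  J2=49  J3=59  J4=53  J5=54

20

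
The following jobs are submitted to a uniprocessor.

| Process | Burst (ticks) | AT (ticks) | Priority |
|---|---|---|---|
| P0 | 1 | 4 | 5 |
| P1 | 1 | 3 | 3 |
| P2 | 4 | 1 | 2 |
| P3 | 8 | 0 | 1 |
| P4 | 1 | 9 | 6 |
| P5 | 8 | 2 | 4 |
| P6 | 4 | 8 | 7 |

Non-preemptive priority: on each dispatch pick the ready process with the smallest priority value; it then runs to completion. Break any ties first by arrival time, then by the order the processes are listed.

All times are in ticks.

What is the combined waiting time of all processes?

Gantt: | P3 0-8 | P2 8-12 | P1 12-13 | P5 13-21 | P0 21-22 | P4 22-23 | P6 23-27 |
Completion: P0=22  P1=13  P2=12  P3=8  P4=23  P5=21  P6=27
Turnaround (C−A): P0=18  P1=10  P2=11  P3=8  P4=14  P5=19  P6=19
Waiting = turnaround − burst: P0=17, P1=9, P2=7, P3=0, P4=13, P5=11, P6=15
Total waiting = 17 + 9 + 7 + 0 + 13 + 11 + 15 = 72

72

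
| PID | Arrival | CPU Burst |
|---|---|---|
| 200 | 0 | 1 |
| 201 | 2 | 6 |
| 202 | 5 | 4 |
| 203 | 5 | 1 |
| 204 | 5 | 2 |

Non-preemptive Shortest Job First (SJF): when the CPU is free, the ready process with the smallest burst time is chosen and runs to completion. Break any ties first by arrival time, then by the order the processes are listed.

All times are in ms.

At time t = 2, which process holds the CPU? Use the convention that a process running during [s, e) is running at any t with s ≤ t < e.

Timeline: | 200 0-1 | idle 1-2 | 201 2-8 | 203 8-9 | 204 9-11 | 202 11-15 |
Completion: 200=1  201=8  202=15  203=9  204=11

201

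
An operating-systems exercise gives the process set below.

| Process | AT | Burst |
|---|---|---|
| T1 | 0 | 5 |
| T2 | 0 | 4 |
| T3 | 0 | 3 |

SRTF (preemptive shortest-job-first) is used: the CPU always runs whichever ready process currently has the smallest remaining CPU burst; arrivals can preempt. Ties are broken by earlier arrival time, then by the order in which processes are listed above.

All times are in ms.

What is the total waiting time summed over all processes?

Schedule: | T3 0-3 | T2 3-7 | T1 7-12 |
Completion: T1=12  T2=7  T3=3
Waiting = turnaround − burst: T1=7, T2=3, T3=0
Total waiting = 7 + 3 + 0 = 10

10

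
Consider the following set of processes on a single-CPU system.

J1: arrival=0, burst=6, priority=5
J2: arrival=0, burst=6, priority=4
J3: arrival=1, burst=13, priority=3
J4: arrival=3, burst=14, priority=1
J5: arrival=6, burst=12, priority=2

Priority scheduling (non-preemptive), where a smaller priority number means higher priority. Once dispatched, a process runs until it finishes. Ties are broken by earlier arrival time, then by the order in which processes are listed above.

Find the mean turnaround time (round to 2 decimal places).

Timeline: | J2 0-6 | J4 6-20 | J5 20-32 | J3 32-45 | J1 45-51 |
Completion: J1=51  J2=6  J3=45  J4=20  J5=32
Turnaround (C−A): J1=51  J2=6  J3=44  J4=17  J5=26
Turnaround times: J1=51, J2=6, J3=44, J4=17, J5=26
Average turnaround = (51+6+44+17+26) / 5 = 144/5 = 28.80

28.80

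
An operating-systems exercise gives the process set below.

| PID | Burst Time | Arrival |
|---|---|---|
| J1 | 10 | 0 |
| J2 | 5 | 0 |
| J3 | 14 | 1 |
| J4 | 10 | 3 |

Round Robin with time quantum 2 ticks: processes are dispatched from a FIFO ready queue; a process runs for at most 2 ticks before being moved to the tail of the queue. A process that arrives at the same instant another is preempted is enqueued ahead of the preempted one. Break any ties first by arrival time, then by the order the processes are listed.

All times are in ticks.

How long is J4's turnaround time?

Timeline: | J1 0-2 | J2 2-4 | J3 4-6 | J1 6-8 | J4 8-10 | J2 10-12 | J3 12-14 | J1 14-16 | J4 16-18 | J2 18-19 | J3 19-21 | J1 21-23 | J4 23-25 | J3 25-27 | J1 27-29 | J4 29-31 | J3 31-33 | J4 33-35 | J3 35-39 |
Completion: J1=29  J2=19  J3=39  J4=35
Turnaround(J4) = completion − arrival = 35 − 3 = 32

32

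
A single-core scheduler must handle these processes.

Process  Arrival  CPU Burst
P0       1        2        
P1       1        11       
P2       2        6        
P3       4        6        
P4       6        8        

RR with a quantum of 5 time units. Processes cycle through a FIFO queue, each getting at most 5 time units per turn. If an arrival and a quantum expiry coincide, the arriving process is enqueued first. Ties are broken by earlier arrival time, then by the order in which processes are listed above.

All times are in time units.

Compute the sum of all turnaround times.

115

Timeline: | idle 0-1 | P0 1-3 | P1 3-8 | P2 8-13 | P3 13-18 | P4 18-23 | P1 23-28 | P2 28-29 | P3 29-30 | P4 30-33 | P1 33-34 |
Completion: P0=3  P1=34  P2=29  P3=30  P4=33
Turnaround = completion − arrival: P0=2, P1=33, P2=27, P3=26, P4=27
Total turnaround = 2 + 33 + 27 + 26 + 27 = 115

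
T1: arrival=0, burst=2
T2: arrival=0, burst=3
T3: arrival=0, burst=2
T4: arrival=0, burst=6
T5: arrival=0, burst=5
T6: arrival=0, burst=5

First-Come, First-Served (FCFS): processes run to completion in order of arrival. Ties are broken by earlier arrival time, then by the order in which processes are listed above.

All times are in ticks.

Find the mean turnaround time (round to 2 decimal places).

Timeline: | T1 0-2 | T2 2-5 | T3 5-7 | T4 7-13 | T5 13-18 | T6 18-23 |
Completion: T1=2  T2=5  T3=7  T4=13  T5=18  T6=23
Turnaround (C−A): T1=2  T2=5  T3=7  T4=13  T5=18  T6=23
Turnaround times: T1=2, T2=5, T3=7, T4=13, T5=18, T6=23
Average turnaround = (2+5+7+13+18+23) / 6 = 68/6 = 11.33

11.33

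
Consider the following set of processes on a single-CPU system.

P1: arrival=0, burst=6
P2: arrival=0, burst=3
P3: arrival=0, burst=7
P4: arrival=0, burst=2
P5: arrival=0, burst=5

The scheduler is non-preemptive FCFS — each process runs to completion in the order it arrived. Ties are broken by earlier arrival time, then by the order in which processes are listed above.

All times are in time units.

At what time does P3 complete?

Gantt: | P1 0-6 | P2 6-9 | P3 9-16 | P4 16-18 | P5 18-23 |
Completion: P1=6  P2=9  P3=16  P4=18  P5=23

16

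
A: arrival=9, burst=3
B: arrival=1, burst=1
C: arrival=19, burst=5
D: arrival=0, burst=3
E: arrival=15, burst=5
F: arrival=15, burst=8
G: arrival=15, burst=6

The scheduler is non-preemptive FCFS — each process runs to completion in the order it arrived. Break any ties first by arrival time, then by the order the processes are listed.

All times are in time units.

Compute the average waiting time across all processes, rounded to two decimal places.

5.00

Timeline: | D 0-3 | B 3-4 | idle 4-9 | A 9-12 | idle 12-15 | E 15-20 | F 20-28 | G 28-34 | C 34-39 |
Completion: A=12  B=4  C=39  D=3  E=20  F=28  G=34
Waiting times: A=0, B=2, C=15, D=0, E=0, F=5, G=13
Average waiting = (0+2+15+0+0+5+13) / 7 = 35/7 = 5.00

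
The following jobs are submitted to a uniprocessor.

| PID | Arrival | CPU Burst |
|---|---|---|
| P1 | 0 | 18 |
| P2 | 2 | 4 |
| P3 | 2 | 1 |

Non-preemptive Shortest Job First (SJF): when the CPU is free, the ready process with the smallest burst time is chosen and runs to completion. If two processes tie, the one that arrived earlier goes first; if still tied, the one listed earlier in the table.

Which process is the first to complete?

P1

Timeline: | P1 0-18 | P3 18-19 | P2 19-23 |
Completion: P1=18  P2=23  P3=19
Finish order: P1 → P3 → P2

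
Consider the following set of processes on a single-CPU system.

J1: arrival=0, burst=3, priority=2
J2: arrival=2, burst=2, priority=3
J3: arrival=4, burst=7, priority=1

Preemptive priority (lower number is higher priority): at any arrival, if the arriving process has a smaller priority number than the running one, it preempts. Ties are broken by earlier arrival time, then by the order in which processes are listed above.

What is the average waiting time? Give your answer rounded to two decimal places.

Schedule: | J1 0-3 | J2 3-4 | J3 4-11 | J2 11-12 |
Completion: J1=3  J2=12  J3=11
Turnaround (C−A): J1=3  J2=10  J3=7
Waiting times: J1=0, J2=8, J3=0
Average waiting = (0+8+0) / 3 = 8/3 = 2.67

2.67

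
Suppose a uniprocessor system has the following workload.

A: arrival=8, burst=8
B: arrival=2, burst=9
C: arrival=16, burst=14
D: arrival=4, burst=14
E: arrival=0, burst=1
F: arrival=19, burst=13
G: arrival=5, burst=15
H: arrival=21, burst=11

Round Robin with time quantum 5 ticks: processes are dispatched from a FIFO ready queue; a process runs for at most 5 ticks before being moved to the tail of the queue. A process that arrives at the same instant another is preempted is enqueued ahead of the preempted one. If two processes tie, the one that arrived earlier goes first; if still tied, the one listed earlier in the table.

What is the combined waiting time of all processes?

Timeline: | E 0-1 | idle 1-2 | B 2-7 | D 7-12 | G 12-17 | B 17-21 | A 21-26 | D 26-31 | C 31-36 | G 36-41 | F 41-46 | H 46-51 | A 51-54 | D 54-58 | C 58-63 | G 63-68 | F 68-73 | H 73-78 | C 78-82 | F 82-85 | H 85-86 |
Completion: A=54  B=21  C=82  D=58  E=1  F=85  G=68  H=86
Waiting = turnaround − burst: A=38, B=10, C=52, D=40, E=0, F=53, G=48, H=54
Total waiting = 38 + 10 + 52 + 40 + 0 + 53 + 48 + 54 = 295

295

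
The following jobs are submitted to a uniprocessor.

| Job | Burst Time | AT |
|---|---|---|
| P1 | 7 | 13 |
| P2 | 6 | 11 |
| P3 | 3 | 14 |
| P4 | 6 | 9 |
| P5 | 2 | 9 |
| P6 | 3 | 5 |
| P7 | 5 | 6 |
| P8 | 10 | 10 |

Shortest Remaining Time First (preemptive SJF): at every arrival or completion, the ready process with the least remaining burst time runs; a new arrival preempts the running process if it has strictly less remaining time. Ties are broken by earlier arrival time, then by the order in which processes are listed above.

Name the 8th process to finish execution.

Gantt: | idle 0-5 | P6 5-8 | P7 8-9 | P5 9-11 | P7 11-15 | P3 15-18 | P4 18-24 | P2 24-30 | P1 30-37 | P8 37-47 |
Completion: P1=37  P2=30  P3=18  P4=24  P5=11  P6=8  P7=15  P8=47
Finish order: P6 → P5 → P7 → P3 → P4 → P2 → P1 → P8

P8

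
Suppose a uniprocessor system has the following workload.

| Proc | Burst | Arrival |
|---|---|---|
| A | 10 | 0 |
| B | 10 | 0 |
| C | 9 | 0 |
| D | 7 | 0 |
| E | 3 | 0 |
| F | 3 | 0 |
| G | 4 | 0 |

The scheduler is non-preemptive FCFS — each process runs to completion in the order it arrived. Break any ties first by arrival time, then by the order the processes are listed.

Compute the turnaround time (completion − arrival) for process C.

29

Timeline: | A 0-10 | B 10-20 | C 20-29 | D 29-36 | E 36-39 | F 39-42 | G 42-46 |
Completion: A=10  B=20  C=29  D=36  E=39  F=42  G=46
Turnaround(C) = completion − arrival = 29 − 0 = 29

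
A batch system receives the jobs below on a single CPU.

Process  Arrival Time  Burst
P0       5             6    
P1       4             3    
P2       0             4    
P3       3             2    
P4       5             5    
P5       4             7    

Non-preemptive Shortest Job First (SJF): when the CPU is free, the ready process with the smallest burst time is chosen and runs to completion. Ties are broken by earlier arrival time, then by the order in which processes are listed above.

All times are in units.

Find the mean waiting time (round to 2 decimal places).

Gantt: | P2 0-4 | P3 4-6 | P1 6-9 | P4 9-14 | P0 14-20 | P5 20-27 |
Completion: P0=20  P1=9  P2=4  P3=6  P4=14  P5=27
Turnaround (C−A): P0=15  P1=5  P2=4  P3=3  P4=9  P5=23
Waiting times: P0=9, P1=2, P2=0, P3=1, P4=4, P5=16
Average waiting = (9+2+0+1+4+16) / 6 = 32/6 = 5.33

5.33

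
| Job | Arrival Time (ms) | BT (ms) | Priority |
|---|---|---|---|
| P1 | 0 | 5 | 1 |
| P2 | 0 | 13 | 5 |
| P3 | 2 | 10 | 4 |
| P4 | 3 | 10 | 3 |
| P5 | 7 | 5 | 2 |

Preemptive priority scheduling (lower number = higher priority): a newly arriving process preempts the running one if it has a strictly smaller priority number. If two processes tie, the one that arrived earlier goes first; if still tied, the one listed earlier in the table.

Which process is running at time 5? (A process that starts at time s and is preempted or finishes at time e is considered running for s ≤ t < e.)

P4

Schedule: | P1 0-5 | P4 5-7 | P5 7-12 | P4 12-20 | P3 20-30 | P2 30-43 |
Completion: P1=5  P2=43  P3=30  P4=20  P5=12
Turnaround (C−A): P1=5  P2=43  P3=28  P4=17  P5=5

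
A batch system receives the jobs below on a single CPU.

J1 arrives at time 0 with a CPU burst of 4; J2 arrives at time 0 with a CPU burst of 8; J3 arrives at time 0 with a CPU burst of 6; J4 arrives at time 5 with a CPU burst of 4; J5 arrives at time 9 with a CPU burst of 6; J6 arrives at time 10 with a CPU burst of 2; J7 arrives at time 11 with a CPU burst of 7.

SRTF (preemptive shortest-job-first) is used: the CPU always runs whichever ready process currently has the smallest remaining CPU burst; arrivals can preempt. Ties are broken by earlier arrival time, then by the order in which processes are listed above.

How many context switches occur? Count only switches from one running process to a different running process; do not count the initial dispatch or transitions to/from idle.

Timeline: | J1 0-4 | J3 4-5 | J4 5-9 | J3 9-10 | J6 10-12 | J3 12-16 | J5 16-22 | J7 22-29 | J2 29-37 |
Completion: J1=4  J2=37  J3=16  J4=9  J5=22  J6=12  J7=29
Turnaround (C−A): J1=4  J2=37  J3=16  J4=4  J5=13  J6=2  J7=18

8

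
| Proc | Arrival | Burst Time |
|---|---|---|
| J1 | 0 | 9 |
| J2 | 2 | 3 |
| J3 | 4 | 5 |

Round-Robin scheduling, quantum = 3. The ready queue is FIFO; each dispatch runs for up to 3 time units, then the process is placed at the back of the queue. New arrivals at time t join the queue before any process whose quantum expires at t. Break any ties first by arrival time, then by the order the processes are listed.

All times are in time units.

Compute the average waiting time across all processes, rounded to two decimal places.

Gantt: | J1 0-3 | J2 3-6 | J1 6-9 | J3 9-12 | J1 12-15 | J3 15-17 |
Completion: J1=15  J2=6  J3=17
Turnaround (C−A): J1=15  J2=4  J3=13
Waiting times: J1=6, J2=1, J3=8
Average waiting = (6+1+8) / 3 = 15/3 = 5.00

5.00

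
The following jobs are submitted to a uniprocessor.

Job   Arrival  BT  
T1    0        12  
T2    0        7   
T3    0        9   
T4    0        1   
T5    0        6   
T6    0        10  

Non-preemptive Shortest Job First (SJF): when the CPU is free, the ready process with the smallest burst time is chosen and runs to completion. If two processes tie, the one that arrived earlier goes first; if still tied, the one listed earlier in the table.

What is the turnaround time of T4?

Schedule: | T4 0-1 | T5 1-7 | T2 7-14 | T3 14-23 | T6 23-33 | T1 33-45 |
Completion: T1=45  T2=14  T3=23  T4=1  T5=7  T6=33
Turnaround(T4) = completion − arrival = 1 − 0 = 1

1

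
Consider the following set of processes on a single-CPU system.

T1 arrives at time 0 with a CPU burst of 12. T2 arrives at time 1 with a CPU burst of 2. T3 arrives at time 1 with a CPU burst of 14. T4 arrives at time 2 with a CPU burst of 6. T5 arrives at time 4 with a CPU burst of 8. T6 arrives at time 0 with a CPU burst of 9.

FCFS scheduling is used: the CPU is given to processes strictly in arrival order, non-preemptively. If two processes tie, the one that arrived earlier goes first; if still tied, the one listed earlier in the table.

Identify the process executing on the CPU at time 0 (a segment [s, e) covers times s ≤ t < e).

Schedule: | T1 0-12 | T6 12-21 | T2 21-23 | T3 23-37 | T4 37-43 | T5 43-51 |
Completion: T1=12  T2=23  T3=37  T4=43  T5=51  T6=21

T1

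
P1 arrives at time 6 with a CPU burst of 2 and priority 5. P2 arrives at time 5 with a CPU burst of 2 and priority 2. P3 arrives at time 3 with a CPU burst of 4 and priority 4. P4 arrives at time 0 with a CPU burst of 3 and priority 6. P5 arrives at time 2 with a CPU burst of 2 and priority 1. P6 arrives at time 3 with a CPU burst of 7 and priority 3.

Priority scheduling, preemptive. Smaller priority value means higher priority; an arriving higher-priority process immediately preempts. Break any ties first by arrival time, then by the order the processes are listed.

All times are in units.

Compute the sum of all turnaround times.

61

Gantt: | P4 0-2 | P5 2-4 | P6 4-5 | P2 5-7 | P6 7-13 | P3 13-17 | P1 17-19 | P4 19-20 |
Completion: P1=19  P2=7  P3=17  P4=20  P5=4  P6=13
Turnaround (C−A): P1=13  P2=2  P3=14  P4=20  P5=2  P6=10
Turnaround = completion − arrival: P1=13, P2=2, P3=14, P4=20, P5=2, P6=10
Total turnaround = 13 + 2 + 14 + 20 + 2 + 10 = 61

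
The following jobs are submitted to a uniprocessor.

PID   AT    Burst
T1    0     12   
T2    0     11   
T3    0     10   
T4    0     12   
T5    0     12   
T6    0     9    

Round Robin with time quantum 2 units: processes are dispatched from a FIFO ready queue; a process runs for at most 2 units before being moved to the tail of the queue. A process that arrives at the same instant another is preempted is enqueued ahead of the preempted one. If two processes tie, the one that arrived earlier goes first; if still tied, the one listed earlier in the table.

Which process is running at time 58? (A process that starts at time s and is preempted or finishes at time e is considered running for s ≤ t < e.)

Gantt: | T1 0-2 | T2 2-4 | T3 4-6 | T4 6-8 | T5 8-10 | T6 10-12 | T1 12-14 | T2 14-16 | T3 16-18 | T4 18-20 | T5 20-22 | T6 22-24 | T1 24-26 | T2 26-28 | T3 28-30 | T4 30-32 | T5 32-34 | T6 34-36 | T1 36-38 | T2 38-40 | T3 40-42 | T4 42-44 | T5 44-46 | T6 46-48 | T1 48-50 | T2 50-52 | T3 52-54 | T4 54-56 | T5 56-58 | T6 58-59 | T1 59-61 | T2 61-62 | T4 62-64 | T5 64-66 |
Completion: T1=61  T2=62  T3=54  T4=64  T5=66  T6=59

T6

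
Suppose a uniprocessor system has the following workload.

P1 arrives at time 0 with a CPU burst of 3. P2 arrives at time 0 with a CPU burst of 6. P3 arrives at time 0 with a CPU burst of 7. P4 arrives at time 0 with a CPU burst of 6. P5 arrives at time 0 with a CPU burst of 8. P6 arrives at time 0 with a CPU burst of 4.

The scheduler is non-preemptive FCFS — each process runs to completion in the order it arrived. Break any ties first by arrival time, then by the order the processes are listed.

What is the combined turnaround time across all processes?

Gantt: | P1 0-3 | P2 3-9 | P3 9-16 | P4 16-22 | P5 22-30 | P6 30-34 |
Completion: P1=3  P2=9  P3=16  P4=22  P5=30  P6=34
Turnaround (C−A): P1=3  P2=9  P3=16  P4=22  P5=30  P6=34
Turnaround = completion − arrival: P1=3, P2=9, P3=16, P4=22, P5=30, P6=34
Total turnaround = 3 + 9 + 16 + 22 + 30 + 34 = 114

114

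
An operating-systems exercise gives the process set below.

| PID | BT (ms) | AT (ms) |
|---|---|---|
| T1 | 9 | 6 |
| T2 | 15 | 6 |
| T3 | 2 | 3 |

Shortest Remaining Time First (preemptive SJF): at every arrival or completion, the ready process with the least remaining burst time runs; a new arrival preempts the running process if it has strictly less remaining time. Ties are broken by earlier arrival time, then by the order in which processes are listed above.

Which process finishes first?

Schedule: | idle 0-3 | T3 3-5 | idle 5-6 | T1 6-15 | T2 15-30 |
Completion: T1=15  T2=30  T3=5
Turnaround (C−A): T1=9  T2=24  T3=2
Finish order: T3 → T1 → T2

T3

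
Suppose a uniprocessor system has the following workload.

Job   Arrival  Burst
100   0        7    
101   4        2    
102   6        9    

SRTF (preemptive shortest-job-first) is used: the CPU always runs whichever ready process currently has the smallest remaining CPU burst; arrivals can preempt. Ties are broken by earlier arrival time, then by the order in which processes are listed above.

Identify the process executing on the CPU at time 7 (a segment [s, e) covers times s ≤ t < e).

Gantt: | 100 0-4 | 101 4-6 | 100 6-9 | 102 9-18 |
Completion: 100=9  101=6  102=18
Turnaround (C−A): 100=9  101=2  102=12

100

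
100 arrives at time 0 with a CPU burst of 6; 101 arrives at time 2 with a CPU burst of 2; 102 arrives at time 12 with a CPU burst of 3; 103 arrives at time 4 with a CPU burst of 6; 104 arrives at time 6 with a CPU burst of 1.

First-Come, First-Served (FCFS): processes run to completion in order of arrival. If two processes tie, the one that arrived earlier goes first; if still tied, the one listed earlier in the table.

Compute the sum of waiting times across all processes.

19

Schedule: | 100 0-6 | 101 6-8 | 103 8-14 | 104 14-15 | 102 15-18 |
Completion: 100=6  101=8  102=18  103=14  104=15
Waiting = turnaround − burst: 100=0, 101=4, 102=3, 103=4, 104=8
Total waiting = 0 + 4 + 3 + 4 + 8 = 19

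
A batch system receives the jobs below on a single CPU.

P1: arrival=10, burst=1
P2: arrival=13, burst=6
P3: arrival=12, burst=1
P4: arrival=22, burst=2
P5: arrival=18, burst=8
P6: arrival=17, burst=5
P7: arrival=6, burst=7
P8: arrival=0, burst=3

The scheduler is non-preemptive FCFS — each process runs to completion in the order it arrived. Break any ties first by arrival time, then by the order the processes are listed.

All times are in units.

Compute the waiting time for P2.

2

Schedule: | P8 0-3 | idle 3-6 | P7 6-13 | P1 13-14 | P3 14-15 | P2 15-21 | P6 21-26 | P5 26-34 | P4 34-36 |
Completion: P1=14  P2=21  P3=15  P4=36  P5=34  P6=26  P7=13  P8=3
Turnaround (C−A): P1=4  P2=8  P3=3  P4=14  P5=16  P6=9  P7=7  P8=3
Waiting(P2) = turnaround − burst = 8 − 6 = 2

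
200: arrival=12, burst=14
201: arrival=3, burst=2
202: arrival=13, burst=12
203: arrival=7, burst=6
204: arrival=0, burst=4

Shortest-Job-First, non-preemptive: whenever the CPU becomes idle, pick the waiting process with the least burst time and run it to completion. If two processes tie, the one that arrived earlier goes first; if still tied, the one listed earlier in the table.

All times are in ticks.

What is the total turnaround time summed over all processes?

52

Schedule: | 204 0-4 | 201 4-6 | idle 6-7 | 203 7-13 | 202 13-25 | 200 25-39 |
Completion: 200=39  201=6  202=25  203=13  204=4
Turnaround (C−A): 200=27  201=3  202=12  203=6  204=4
Turnaround = completion − arrival: 200=27, 201=3, 202=12, 203=6, 204=4
Total turnaround = 27 + 3 + 12 + 6 + 4 = 52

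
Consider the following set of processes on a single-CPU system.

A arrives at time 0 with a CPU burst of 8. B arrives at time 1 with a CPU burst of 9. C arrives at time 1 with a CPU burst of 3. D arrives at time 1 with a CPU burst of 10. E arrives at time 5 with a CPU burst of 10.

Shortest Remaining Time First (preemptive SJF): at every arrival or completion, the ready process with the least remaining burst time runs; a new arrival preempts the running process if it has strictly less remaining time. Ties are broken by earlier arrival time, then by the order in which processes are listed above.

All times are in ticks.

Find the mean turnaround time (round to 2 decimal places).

Gantt: | A 0-1 | C 1-4 | A 4-11 | B 11-20 | D 20-30 | E 30-40 |
Completion: A=11  B=20  C=4  D=30  E=40
Turnaround (C−A): A=11  B=19  C=3  D=29  E=35
Turnaround times: A=11, B=19, C=3, D=29, E=35
Average turnaround = (11+19+3+29+35) / 5 = 97/5 = 19.40

19.40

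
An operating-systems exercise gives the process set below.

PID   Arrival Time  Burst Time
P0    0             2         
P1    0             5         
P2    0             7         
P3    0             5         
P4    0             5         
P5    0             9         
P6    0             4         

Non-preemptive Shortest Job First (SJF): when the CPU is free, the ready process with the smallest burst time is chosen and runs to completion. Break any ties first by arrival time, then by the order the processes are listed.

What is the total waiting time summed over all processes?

84

Gantt: | P0 0-2 | P6 2-6 | P1 6-11 | P3 11-16 | P4 16-21 | P2 21-28 | P5 28-37 |
Completion: P0=2  P1=11  P2=28  P3=16  P4=21  P5=37  P6=6
Turnaround (C−A): P0=2  P1=11  P2=28  P3=16  P4=21  P5=37  P6=6
Waiting = turnaround − burst: P0=0, P1=6, P2=21, P3=11, P4=16, P5=28, P6=2
Total waiting = 0 + 6 + 21 + 11 + 16 + 28 + 2 = 84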